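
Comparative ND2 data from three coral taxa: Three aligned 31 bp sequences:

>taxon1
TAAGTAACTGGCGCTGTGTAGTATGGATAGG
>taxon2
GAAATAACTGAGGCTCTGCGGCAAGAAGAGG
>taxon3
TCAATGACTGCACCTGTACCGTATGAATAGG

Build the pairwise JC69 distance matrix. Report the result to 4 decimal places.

taxon1–taxon2: 11/31 sites differ → p ≈ 0.354839, d = −0.75 ln(1 − 0.473119) = 0.480585 ≈ 0.4806.
taxon1–taxon3: 10/31 sites differ → p ≈ 0.322581, d = −0.75 ln(1 − 0.430108) = 0.421731 ≈ 0.4217.
taxon2–taxon3: 12/31 sites differ → p ≈ 0.387097, d = −0.75 ln(1 − 0.516129) = 0.544453 ≈ 0.5445.

d(taxon1,taxon2) = 0.4806, d(taxon1,taxon3) = 0.4217, d(taxon2,taxon3) = 0.5445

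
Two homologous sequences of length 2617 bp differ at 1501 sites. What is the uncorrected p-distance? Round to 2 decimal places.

0.57

p = 1501/2617 = 0.573557… ≈ 0.57 (to 2 d.p.).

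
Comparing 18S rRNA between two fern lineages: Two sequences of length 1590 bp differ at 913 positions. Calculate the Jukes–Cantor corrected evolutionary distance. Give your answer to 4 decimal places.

p = 913/1590 ≈ 0.574214.
d = −(3/4) ln(1 − 4p/3) = −0.75 ln(1 − 0.765619) = −0.75 ln(0.234381)
  = −0.75 × (-1.450807) = 1.088105 substitutions/site.

1.0881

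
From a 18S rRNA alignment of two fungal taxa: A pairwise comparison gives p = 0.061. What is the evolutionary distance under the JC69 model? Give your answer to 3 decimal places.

0.064

d = −(3/4) ln(1 − 4p/3) = −0.75 ln(1 − 0.081333) = −0.75 ln(0.918667)
  = −0.75 × (-0.084832) = 0.063624 substitutions/site.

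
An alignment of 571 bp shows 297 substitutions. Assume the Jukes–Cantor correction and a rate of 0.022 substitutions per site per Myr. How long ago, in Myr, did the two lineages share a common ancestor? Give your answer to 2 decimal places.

20.16

p = 297/571 ≈ 0.52014.
d = −(3/4) ln(1 − 4p/3) = −0.75 ln(1 − 0.69352) = −0.75 ln(0.30648)
  = −0.75 × (-1.182603) = 0.886952 substitutions/site.
Under a molecular clock d = 2μt, so t = d/(2μ) = 0.886952 / (2 × 0.022) = 20.16 Myr.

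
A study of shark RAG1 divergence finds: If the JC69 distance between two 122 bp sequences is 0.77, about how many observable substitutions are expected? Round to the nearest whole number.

59

Invert JC69: p = (3/4)(1 − e^(−4d/3)) = 0.75 × (1 − e^(-1.026667)) = 0.75 × (1 − 0.358199) = 0.481351.
Expected differing sites = pL ≈ 0.481351 × 122 = 58.724822 ≈ 59.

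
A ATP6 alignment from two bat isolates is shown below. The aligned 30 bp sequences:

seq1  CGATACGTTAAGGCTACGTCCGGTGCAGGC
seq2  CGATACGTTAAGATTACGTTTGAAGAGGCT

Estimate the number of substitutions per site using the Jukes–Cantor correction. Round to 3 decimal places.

The sequences differ at 10 of 30 sites (13, 14, 20, 21, 23, 24, 26, 27, 29, 30), so p = 10/30 ≈ 0.333333.
d = −(3/4) ln(1 − 4p/3) = −0.75 ln(1 − 0.444444) = −0.75 ln(0.555556)
  = −0.75 × (-0.587786) = 0.440840 substitutions/site.

0.441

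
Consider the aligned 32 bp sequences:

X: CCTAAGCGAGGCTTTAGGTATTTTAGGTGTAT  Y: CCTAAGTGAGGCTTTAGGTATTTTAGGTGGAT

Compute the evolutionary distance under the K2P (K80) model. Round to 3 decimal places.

0.065

Of 32 sites, 1 differences are transitions and 1 are transversions, so P = 1/32 = 0.03125 and Q = 1/32 = 0.03125.
Under the Kimura two-parameter model, d = −½ ln(1 − 2P − Q) − ¼ ln(1 − 2Q).
1 − 2P − Q = 0.90625, giving −½ ln(0.90625) = 0.049220.
1 − 2Q = 0.9375, giving −¼ ln(0.9375) = 0.016135.
d = 0.049220 + 0.016135 = 0.065355.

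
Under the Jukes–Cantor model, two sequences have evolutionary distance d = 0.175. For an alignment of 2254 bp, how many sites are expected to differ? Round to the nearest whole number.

Invert JC69: p = (3/4)(1 − e^(−4d/3)) = 0.75 × (1 − e^(-0.233333)) = 0.75 × (1 − 0.791890) = 0.156083.
Expected differing sites = pL ≈ 0.156083 × 2254 = 351.811082 ≈ 352.

352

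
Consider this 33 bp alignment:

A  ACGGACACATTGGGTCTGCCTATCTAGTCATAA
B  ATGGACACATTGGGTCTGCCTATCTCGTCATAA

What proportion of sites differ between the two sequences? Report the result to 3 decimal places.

0.061

The sequences differ at 2 of 33 positions (sites 2, 26).
p = 2/33 = 0.060606… ≈ 0.061 (to 3 d.p.).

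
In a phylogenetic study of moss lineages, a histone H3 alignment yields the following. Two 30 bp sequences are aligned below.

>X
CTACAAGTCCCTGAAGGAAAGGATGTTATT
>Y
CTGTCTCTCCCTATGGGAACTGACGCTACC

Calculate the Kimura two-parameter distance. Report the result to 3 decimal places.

0.789

Of 30 sites, 8 differences are transitions and 6 are transversions, so P = 8/30 ≈ 0.266667 and Q = 6/30 = 0.2.
Under the Kimura two-parameter model, d = −½ ln(1 − 2P − Q) − ¼ ln(1 − 2Q).
1 − 2P − Q = 0.266666, giving −½ ln(0.266666) = 0.660879.
1 − 2Q = 0.6, giving −¼ ln(0.6) = 0.127706.
d = 0.660879 + 0.127706 = 0.788585.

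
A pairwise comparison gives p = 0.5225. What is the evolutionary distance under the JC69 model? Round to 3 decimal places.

d = −(3/4) ln(1 − 4p/3) = −0.75 ln(1 − 0.696667) = −0.75 ln(0.303333)
  = −0.75 × (-1.192924) = 0.894693 substitutions/site.

0.895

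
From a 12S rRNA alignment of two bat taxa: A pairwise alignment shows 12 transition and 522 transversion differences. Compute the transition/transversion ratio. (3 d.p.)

R = 12/522 = 0.022988… ≈ 0.023 (to 3 d.p.).

0.023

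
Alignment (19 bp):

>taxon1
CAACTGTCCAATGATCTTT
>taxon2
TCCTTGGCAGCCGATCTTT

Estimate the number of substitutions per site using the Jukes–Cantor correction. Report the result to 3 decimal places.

0.749

The sequences differ at 9 of 19 sites (1, 2, 3, 4, 7, 9, 10, 11, 12), so p = 9/19 ≈ 0.473684.
d = −(3/4) ln(1 − 4p/3) = −0.75 ln(1 − 0.631579) = −0.75 ln(0.368421)
  = −0.75 × (-0.998529) = 0.748897 substitutions/site.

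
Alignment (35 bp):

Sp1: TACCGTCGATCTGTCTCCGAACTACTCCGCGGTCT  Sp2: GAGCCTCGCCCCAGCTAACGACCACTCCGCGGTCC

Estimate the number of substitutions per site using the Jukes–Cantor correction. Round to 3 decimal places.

0.572

The sequences differ at 14 of 35 sites, so p = 14/35 = 0.4.
d = −(3/4) ln(1 − 4p/3) = −0.75 ln(1 − 0.533333) = −0.75 ln(0.466667)
  = −0.75 × (-0.762139) = 0.571604 substitutions/site.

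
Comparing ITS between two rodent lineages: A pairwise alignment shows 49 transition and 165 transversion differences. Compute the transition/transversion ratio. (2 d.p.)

0.30

R = 49/165 = 0.296969… ≈ 0.30 (to 2 d.p.).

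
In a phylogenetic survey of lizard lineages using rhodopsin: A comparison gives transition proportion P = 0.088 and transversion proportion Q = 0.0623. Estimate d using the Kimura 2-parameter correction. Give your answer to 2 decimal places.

Under the Kimura two-parameter model, d = −½ ln(1 − 2P − Q) − ¼ ln(1 − 2Q).
1 − 2P − Q = 0.7617, giving −½ ln(0.7617) = 0.136101.
1 − 2Q = 0.8754, giving −¼ ln(0.8754) = 0.033269.
d = 0.136101 + 0.033269 = 0.169370.

0.17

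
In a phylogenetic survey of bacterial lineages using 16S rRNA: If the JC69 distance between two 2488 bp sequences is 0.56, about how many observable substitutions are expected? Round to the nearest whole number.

982

Invert JC69: p = (3/4)(1 − e^(−4d/3)) = 0.75 × (1 − e^(-0.746667)) = 0.75 × (1 − 0.473944) = 0.394542.
Expected differing sites = pL ≈ 0.394542 × 2488 = 981.620496 ≈ 982.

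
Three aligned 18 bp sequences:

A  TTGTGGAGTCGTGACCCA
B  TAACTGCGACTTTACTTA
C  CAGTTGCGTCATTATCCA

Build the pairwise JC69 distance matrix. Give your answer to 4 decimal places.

A–B: 10/18 sites differ → p ≈ 0.555556, d = −0.75 ln(1 − 0.740741) = 1.012446 ≈ 1.0124.
A–C: 7/18 sites differ → p ≈ 0.388889, d = −0.75 ln(1 − 0.518519) = 0.548166 ≈ 0.5482.
B–C: 8/18 sites differ → p ≈ 0.444444, d = −0.75 ln(1 − 0.592592) = 0.673455 ≈ 0.6735.

d(A,B) = 1.0124, d(A,C) = 0.5482, d(B,C) = 0.6735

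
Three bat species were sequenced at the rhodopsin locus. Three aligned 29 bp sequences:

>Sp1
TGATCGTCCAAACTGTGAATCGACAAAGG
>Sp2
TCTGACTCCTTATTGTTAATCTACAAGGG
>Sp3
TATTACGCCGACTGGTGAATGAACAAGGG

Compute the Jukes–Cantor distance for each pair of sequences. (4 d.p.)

Sp1–Sp2: 11/29 sites differ → p ≈ 0.37931, d = −0.75 ln(1 − 0.505747) = 0.528531 ≈ 0.5285.
Sp1–Sp3: 12/29 sites differ → p ≈ 0.413793, d = −0.75 ln(1 − 0.551724) = 0.601760 ≈ 0.6018.
Sp2–Sp3: 10/29 sites differ → p ≈ 0.344828, d = −0.75 ln(1 − 0.459771) = 0.461822 ≈ 0.4618.

d(Sp1,Sp2) = 0.5285, d(Sp1,Sp3) = 0.6018, d(Sp2,Sp3) = 0.4618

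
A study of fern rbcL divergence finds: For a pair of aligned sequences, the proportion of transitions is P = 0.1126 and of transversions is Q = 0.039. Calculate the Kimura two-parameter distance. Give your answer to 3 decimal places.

0.174

Under the Kimura two-parameter model, d = −½ ln(1 − 2P − Q) − ¼ ln(1 − 2Q).
1 − 2P − Q = 0.7358, giving −½ ln(0.7358) = 0.153398.
1 − 2Q = 0.922, giving −¼ ln(0.922) = 0.020303.
d = 0.153398 + 0.020303 = 0.173701.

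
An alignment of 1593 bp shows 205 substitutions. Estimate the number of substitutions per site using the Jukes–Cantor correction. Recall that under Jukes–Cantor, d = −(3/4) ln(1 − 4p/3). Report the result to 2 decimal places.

p = 205/1593 ≈ 0.128688.
d = −(3/4) ln(1 − 4p/3) = −0.75 ln(1 − 0.171584) = −0.75 ln(0.828416)
  = −0.75 × (-0.188240) = 0.141180 substitutions/site.

0.14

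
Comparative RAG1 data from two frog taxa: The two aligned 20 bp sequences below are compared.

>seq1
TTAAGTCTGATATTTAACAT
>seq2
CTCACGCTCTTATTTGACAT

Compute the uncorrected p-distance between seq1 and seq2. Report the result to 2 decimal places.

0.35

The sequences differ at 7 of 20 positions (sites 1, 3, 5, 6, 9, 10, 16).
p = 7/20 = 0.35.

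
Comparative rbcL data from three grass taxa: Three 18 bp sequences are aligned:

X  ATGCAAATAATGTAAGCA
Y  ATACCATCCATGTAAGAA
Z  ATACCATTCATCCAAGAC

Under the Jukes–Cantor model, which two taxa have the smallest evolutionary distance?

X–Y: 6/18 differ, p = 0.333, d = 0.441.
X–Z: 8/18 differ, p = 0.444, d = 0.673.
Y–Z: 4/18 differ, p = 0.222, d = 0.264.
The smallest distance is between Y and Z.

Y and Z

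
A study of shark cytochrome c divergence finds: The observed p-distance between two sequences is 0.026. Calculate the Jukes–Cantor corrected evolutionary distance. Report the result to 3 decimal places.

d = −(3/4) ln(1 − 4p/3) = −0.75 ln(1 − 0.034667) = −0.75 ln(0.965333)
  = −0.75 × (-0.035282) = 0.026462 substitutions/site.

0.026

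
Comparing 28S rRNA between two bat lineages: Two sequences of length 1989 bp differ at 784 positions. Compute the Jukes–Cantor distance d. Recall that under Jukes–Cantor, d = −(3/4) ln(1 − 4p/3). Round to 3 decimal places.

0.559

p = 784/1989 ≈ 0.394168.
d = −(3/4) ln(1 − 4p/3) = −0.75 ln(1 − 0.525557) = −0.75 ln(0.474443)
  = −0.75 × (-0.745614) = 0.559211 substitutions/site.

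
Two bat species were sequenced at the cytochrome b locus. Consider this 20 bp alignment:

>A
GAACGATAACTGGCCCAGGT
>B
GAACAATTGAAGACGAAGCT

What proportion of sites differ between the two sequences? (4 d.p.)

The sequences differ at 9 of 20 positions (sites 5, 8, 9, 10, 11, 13, 15, 16, 19).
p = 9/20 = 0.4500.

0.4500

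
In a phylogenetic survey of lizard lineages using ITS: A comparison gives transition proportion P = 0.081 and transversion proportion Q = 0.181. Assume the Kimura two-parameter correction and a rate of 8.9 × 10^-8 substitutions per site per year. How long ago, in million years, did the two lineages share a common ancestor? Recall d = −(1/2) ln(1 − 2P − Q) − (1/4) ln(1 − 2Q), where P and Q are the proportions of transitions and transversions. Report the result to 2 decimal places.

Under the Kimura two-parameter model, d = −½ ln(1 − 2P − Q) − ¼ ln(1 − 2Q).
1 − 2P − Q = 0.657, giving −½ ln(0.657) = 0.210036.
1 − 2Q = 0.638, giving −¼ ln(0.638) = 0.112354.
d = 0.210036 + 0.112354 = 0.322390.
Under a molecular clock d = 2μt, so t = d/(2μ) = 0.322390 / (2 × 8.9 × 10^-8) = 1.81 million years.

1.81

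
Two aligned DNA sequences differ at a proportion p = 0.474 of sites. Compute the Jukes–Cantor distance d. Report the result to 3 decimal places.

0.750

d = −(3/4) ln(1 − 4p/3) = −0.75 ln(1 − 0.632) = −0.75 ln(0.368)
  = −0.75 × (-0.999672) = 0.749754 substitutions/site.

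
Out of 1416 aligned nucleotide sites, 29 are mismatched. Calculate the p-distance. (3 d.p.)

p = 29/1416 = 0.020480… ≈ 0.020 (to 3 d.p.).

0.020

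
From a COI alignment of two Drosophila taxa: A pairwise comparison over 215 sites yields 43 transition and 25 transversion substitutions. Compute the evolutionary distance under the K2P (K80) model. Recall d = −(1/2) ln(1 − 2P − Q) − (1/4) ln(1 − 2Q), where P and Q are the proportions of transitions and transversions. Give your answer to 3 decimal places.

P = 43/215 = 0.2 and Q = 25/215 ≈ 0.116279.
Under the Kimura two-parameter model, d = −½ ln(1 − 2P − Q) − ¼ ln(1 − 2Q).
1 − 2P − Q = 0.483721, giving −½ ln(0.483721) = 0.363123.
1 − 2Q = 0.767442, giving −¼ ln(0.767442) = 0.066173.
d = 0.363123 + 0.066173 = 0.429296.

0.429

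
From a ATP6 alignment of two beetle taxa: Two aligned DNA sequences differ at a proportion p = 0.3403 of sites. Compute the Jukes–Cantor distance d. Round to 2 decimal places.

0.45

d = −(3/4) ln(1 − 4p/3) = −0.75 ln(1 − 0.453733) = −0.75 ln(0.546267)
  = −0.75 × (-0.604647) = 0.453485 substitutions/site.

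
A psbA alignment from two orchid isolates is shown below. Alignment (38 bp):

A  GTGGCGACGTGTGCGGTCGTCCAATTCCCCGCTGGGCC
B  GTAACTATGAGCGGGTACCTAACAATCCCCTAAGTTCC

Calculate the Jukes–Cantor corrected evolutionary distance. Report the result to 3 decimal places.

The sequences differ at 19 of 38 sites, so p = 19/38 = 0.5.
d = −(3/4) ln(1 − 4p/3) = −0.75 ln(1 − 0.666667) = −0.75 ln(0.333333)
  = −0.75 × (-1.098613) = 0.823960 substitutions/site.

0.824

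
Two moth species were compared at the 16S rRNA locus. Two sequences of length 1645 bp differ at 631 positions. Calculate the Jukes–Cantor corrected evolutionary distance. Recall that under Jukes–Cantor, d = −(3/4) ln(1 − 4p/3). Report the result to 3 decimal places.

0.537

p = 631/1645 ≈ 0.383587.
d = −(3/4) ln(1 − 4p/3) = −0.75 ln(1 − 0.511449) = −0.75 ln(0.488551)
  = −0.75 × (-0.716311) = 0.537233 substitutions/site.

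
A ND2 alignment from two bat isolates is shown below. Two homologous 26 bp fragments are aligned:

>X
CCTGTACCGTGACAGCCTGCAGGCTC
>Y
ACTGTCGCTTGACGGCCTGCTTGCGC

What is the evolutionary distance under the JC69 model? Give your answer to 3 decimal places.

The sequences differ at 8 of 26 sites (1, 6, 7, 9, 14, 21, 22, 25), so p = 8/26 ≈ 0.307692.
d = −(3/4) ln(1 − 4p/3) = −0.75 ln(1 − 0.410256) = −0.75 ln(0.589744)
  = −0.75 × (-0.528067) = 0.396050 substitutions/site.

0.396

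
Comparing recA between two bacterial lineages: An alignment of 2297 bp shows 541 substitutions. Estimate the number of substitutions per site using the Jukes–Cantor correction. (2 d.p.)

p = 541/2297 ≈ 0.235525.
d = −(3/4) ln(1 − 4p/3) = −0.75 ln(1 − 0.314033) = −0.75 ln(0.685967)
  = −0.75 × (-0.376926) = 0.282695 substitutions/site.

0.28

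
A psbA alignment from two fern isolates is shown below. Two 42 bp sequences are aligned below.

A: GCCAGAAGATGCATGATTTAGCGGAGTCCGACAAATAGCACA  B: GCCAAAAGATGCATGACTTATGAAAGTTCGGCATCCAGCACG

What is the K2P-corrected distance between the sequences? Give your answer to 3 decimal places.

Of 42 sites, 8 differences are transitions and 4 are transversions, so P = 8/42 ≈ 0.190476 and Q = 4/42 ≈ 0.095238.
Under the Kimura two-parameter model, d = −½ ln(1 − 2P − Q) − ¼ ln(1 − 2Q).
1 − 2P − Q = 0.52381, giving −½ ln(0.52381) = 0.323313.
1 − 2Q = 0.809524, giving −¼ ln(0.809524) = 0.052827.
d = 0.323313 + 0.052827 = 0.376140.

0.376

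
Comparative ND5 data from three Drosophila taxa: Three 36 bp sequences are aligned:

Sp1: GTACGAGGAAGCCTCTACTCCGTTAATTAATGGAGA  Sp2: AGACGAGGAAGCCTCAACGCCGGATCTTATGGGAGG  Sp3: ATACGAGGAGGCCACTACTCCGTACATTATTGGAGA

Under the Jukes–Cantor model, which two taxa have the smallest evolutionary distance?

Sp1 and Sp3

Sp1–Sp2: 11/36 differ, p = 0.306, d = 0.392.
Sp1–Sp3: 6/36 differ, p = 0.167, d = 0.188.
Sp2–Sp3: 10/36 differ, p = 0.278, d = 0.347.
The smallest distance is between Sp1 and Sp3.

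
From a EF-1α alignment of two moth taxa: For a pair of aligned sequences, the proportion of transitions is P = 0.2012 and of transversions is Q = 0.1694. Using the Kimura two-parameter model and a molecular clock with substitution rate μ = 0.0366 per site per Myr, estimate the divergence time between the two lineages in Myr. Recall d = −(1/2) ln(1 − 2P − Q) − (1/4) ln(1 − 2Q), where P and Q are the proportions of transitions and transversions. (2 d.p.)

7.21

Under the Kimura two-parameter model, d = −½ ln(1 − 2P − Q) − ¼ ln(1 − 2Q).
1 − 2P − Q = 0.4282, giving −½ ln(0.4282) = 0.424082.
1 − 2Q = 0.6612, giving −¼ ln(0.6612) = 0.103425.
d = 0.424082 + 0.103425 = 0.527507.
Under a molecular clock d = 2μt, so t = d/(2μ) = 0.527507 / (2 × 0.0366) = 7.21 Myr.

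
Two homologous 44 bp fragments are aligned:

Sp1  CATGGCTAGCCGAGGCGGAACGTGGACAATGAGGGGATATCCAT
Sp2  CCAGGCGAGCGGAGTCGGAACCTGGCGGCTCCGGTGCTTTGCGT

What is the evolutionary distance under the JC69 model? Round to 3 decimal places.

0.543

The sequences differ at 17 of 44 sites, so p = 17/44 ≈ 0.386364.
d = −(3/4) ln(1 − 4p/3) = −0.75 ln(1 − 0.515152) = −0.75 ln(0.484848)
  = −0.75 × (-0.723920) = 0.542940 substitutions/site.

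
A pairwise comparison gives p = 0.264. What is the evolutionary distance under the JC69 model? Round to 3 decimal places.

d = −(3/4) ln(1 − 4p/3) = −0.75 ln(1 − 0.352) = −0.75 ln(0.648)
  = −0.75 × (-0.433865) = 0.325399 substitutions/site.

0.325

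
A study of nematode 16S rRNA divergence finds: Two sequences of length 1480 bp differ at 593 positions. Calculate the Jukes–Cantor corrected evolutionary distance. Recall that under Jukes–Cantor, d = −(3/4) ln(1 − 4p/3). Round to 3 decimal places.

p = 593/1480 ≈ 0.400676.
d = −(3/4) ln(1 − 4p/3) = −0.75 ln(1 − 0.534235) = −0.75 ln(0.465765)
  = −0.75 × (-0.764074) = 0.573056 substitutions/site.

0.573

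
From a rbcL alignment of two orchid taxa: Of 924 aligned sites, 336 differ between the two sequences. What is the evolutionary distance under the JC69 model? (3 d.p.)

p = 336/924 ≈ 0.363636.
d = −(3/4) ln(1 − 4p/3) = −0.75 ln(1 − 0.484848) = −0.75 ln(0.515152)
  = −0.75 × (-0.663293) = 0.497470 substitutions/site.

0.497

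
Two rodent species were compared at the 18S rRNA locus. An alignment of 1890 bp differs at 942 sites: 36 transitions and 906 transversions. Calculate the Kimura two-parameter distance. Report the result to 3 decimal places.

1.161

P = 36/1890 ≈ 0.019048 and Q = 906/1890 ≈ 0.479365.
Under the Kimura two-parameter model, d = −½ ln(1 − 2P − Q) − ¼ ln(1 − 2Q).
1 − 2P − Q = 0.482539, giving −½ ln(0.482539) = 0.364347.
1 − 2Q = 0.04127, giving −¼ ln(0.04127) = 0.796905.
d = 0.364347 + 0.796905 = 1.161252.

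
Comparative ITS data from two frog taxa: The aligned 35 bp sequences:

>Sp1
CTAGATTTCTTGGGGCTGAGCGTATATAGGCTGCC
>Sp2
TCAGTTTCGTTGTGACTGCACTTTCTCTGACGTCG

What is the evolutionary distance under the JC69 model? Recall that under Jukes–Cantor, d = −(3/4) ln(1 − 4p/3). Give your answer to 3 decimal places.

The sequences differ at 19 of 35 sites, so p = 19/35 ≈ 0.542857.
d = −(3/4) ln(1 − 4p/3) = −0.75 ln(1 − 0.723809) = −0.75 ln(0.276191)
  = −0.75 × (-1.286663) = 0.964997 substitutions/site.

0.965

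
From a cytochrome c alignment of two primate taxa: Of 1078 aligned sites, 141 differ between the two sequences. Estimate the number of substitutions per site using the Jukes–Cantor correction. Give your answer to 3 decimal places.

p = 141/1078 ≈ 0.130798.
d = −(3/4) ln(1 − 4p/3) = −0.75 ln(1 − 0.174397) = −0.75 ln(0.825603)
  = −0.75 × (-0.191641) = 0.143731 substitutions/site.

0.144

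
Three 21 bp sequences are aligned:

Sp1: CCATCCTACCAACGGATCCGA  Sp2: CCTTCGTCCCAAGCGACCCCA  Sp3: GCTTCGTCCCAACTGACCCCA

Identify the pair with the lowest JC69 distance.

Sp2 and Sp3

Sp1–Sp2: 7/21 differ, p = 0.333, d = 0.441.
Sp1–Sp3: 7/21 differ, p = 0.333, d = 0.441.
Sp2–Sp3: 3/21 differ, p = 0.143, d = 0.158.
The smallest distance is between Sp2 and Sp3.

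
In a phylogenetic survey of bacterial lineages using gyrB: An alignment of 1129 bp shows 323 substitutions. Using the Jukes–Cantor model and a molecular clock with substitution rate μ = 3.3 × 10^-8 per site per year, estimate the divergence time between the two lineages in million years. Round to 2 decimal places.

5.46

p = 323/1129 ≈ 0.286094.
d = −(3/4) ln(1 − 4p/3) = −0.75 ln(1 − 0.381459) = −0.75 ln(0.618541)
  = −0.75 × (-0.480392) = 0.360294 substitutions/site.
Under a molecular clock d = 2μt, so t = d/(2μ) = 0.360294 / (2 × 3.3 × 10^-8) = 5.46 million years.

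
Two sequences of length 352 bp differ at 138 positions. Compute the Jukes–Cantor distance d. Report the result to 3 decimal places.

0.555

p = 138/352 ≈ 0.392045.
d = −(3/4) ln(1 − 4p/3) = −0.75 ln(1 − 0.522727) = −0.75 ln(0.477273)
  = −0.75 × (-0.739667) = 0.554750 substitutions/site.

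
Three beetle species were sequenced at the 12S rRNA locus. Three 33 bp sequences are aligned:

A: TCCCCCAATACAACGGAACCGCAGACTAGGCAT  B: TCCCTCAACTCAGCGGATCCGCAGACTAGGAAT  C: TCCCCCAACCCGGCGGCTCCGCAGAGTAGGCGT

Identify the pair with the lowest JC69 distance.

A–B: 6/33 differ, p = 0.182, d = 0.208.
A–C: 8/33 differ, p = 0.242, d = 0.293.
B–C: 7/33 differ, p = 0.212, d = 0.249.
The smallest distance is between A and B.

A and B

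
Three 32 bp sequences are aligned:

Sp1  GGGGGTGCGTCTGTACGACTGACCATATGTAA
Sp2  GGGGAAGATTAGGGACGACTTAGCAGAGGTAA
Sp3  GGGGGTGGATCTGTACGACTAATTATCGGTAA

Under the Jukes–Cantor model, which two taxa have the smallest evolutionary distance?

Sp1 and Sp3

Sp1–Sp2: 11/32 differ, p = 0.344, d = 0.460.
Sp1–Sp3: 7/32 differ, p = 0.219, d = 0.259.
Sp2–Sp3: 12/32 differ, p = 0.375, d = 0.520.
The smallest distance is between Sp1 and Sp3.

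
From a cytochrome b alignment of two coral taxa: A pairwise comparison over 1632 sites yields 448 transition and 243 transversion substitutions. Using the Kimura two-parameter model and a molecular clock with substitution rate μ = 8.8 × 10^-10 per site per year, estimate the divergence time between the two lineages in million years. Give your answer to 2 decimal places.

390.29

P = 448/1632 ≈ 0.27451 and Q = 243/1632 ≈ 0.148897.
Under the Kimura two-parameter model, d = −½ ln(1 − 2P − Q) − ¼ ln(1 − 2Q).
1 − 2P − Q = 0.302083, giving −½ ln(0.302083) = 0.598527.
1 − 2Q = 0.702206, giving −¼ ln(0.702206) = 0.088382.
d = 0.598527 + 0.088382 = 0.686909.
Under a molecular clock d = 2μt, so t = d/(2μ) = 0.686909 / (2 × 8.8 × 10^-10) = 390.29 million years.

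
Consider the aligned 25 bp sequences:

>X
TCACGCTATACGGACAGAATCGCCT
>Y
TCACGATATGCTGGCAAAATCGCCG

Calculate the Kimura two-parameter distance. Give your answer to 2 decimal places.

0.29

Of 25 sites, 3 differences are transitions and 3 are transversions, so P = 3/25 = 0.12 and Q = 3/25 = 0.12.
Under the Kimura two-parameter model, d = −½ ln(1 − 2P − Q) − ¼ ln(1 − 2Q).
1 − 2P − Q = 0.64, giving −½ ln(0.64) = 0.223144.
1 − 2Q = 0.76, giving −¼ ln(0.76) = 0.068609.
d = 0.223144 + 0.068609 = 0.291753.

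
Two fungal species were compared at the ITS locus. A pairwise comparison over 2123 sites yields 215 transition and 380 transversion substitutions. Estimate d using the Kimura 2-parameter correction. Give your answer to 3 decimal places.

0.351

P = 215/2123 ≈ 0.101272 and Q = 380/2123 ≈ 0.178992.
Under the Kimura two-parameter model, d = −½ ln(1 − 2P − Q) − ¼ ln(1 − 2Q).
1 − 2P − Q = 0.618464, giving −½ ln(0.618464) = 0.240258.
1 − 2Q = 0.642016, giving −¼ ln(0.642016) = 0.110786.
d = 0.240258 + 0.110786 = 0.351044.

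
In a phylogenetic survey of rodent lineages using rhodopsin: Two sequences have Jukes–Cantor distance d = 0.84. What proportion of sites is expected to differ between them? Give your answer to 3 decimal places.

0.505

p = (3/4)(1 − e^(−4d/3)) = 0.75 × (1 − e^(-1.12)) = 0.75 × (1 − 0.326280) = 0.505290.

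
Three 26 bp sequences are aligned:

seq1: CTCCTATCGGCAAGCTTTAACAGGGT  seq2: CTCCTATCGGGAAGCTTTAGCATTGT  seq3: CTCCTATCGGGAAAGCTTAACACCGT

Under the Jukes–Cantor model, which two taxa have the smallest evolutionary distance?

seq1–seq2: 4/26 differ, p = 0.154, d = 0.172.
seq1–seq3: 6/26 differ, p = 0.231, d = 0.276.
seq2–seq3: 6/26 differ, p = 0.231, d = 0.276.
The smallest distance is between seq1 and seq2.

seq1 and seq2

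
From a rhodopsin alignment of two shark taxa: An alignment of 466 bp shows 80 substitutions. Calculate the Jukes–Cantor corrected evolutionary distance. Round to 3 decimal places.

0.195

p = 80/466 ≈ 0.171674.
d = −(3/4) ln(1 − 4p/3) = −0.75 ln(1 − 0.228899) = −0.75 ln(0.771101)
  = −0.75 × (-0.259936) = 0.194952 substitutions/site.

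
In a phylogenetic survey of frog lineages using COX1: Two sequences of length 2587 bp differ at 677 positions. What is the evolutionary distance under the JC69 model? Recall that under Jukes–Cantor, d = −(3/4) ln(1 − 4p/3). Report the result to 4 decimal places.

p = 677/2587 ≈ 0.261693.
d = −(3/4) ln(1 − 4p/3) = −0.75 ln(1 − 0.348924) = −0.75 ln(0.651076)
  = −0.75 × (-0.429129) = 0.321847 substitutions/site.

0.3218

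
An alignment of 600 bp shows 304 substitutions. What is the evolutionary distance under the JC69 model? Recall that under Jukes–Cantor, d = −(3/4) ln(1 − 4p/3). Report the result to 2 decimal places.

p = 304/600 ≈ 0.506667.
d = −(3/4) ln(1 − 4p/3) = −0.75 ln(1 − 0.675556) = −0.75 ln(0.324444)
  = −0.75 × (-1.125642) = 0.844232 substitutions/site.

0.84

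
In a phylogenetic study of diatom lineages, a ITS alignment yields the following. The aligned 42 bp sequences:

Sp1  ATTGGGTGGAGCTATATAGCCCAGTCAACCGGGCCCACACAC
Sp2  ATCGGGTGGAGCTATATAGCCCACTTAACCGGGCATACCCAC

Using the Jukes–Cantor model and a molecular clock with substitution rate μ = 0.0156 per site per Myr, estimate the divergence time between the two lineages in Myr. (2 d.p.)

The sequences differ at 6 of 42 sites (3, 24, 26, 35, 36, 39), so p = 6/42 ≈ 0.142857.
d = −(3/4) ln(1 − 4p/3) = −0.75 ln(1 − 0.190476) = −0.75 ln(0.809524)
  = −0.75 × (-0.211309) = 0.158482 substitutions/site.
Under a molecular clock d = 2μt, so t = d/(2μ) = 0.158482 / (2 × 0.0156) = 5.08 Myr.

5.08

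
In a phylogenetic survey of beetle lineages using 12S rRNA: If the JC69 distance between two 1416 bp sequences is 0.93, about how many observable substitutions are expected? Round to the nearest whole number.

755

Invert JC69: p = (3/4)(1 − e^(−4d/3)) = 0.75 × (1 − e^(-1.24)) = 0.75 × (1 − 0.289384) = 0.532962.
Expected differing sites = pL ≈ 0.532962 × 1416 = 754.674192 ≈ 755.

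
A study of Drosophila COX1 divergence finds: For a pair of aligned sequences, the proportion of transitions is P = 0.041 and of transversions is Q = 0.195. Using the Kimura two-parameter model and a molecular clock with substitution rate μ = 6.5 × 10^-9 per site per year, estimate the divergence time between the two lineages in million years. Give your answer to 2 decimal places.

Under the Kimura two-parameter model, d = −½ ln(1 − 2P − Q) − ¼ ln(1 − 2Q).
1 − 2P − Q = 0.723, giving −½ ln(0.723) = 0.162173.
1 − 2Q = 0.61, giving −¼ ln(0.61) = 0.123574.
d = 0.162173 + 0.123574 = 0.285747.
Under a molecular clock d = 2μt, so t = d/(2μ) = 0.285747 / (2 × 6.5 × 10^-9) = 21.98 million years.

21.98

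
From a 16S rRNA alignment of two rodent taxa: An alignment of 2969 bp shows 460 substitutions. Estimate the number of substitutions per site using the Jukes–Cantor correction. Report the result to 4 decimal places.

p = 460/2969 ≈ 0.154934.
d = −(3/4) ln(1 − 4p/3) = −0.75 ln(1 − 0.206579) = −0.75 ln(0.793421)
  = −0.75 × (-0.231401) = 0.173551 substitutions/site.

0.1736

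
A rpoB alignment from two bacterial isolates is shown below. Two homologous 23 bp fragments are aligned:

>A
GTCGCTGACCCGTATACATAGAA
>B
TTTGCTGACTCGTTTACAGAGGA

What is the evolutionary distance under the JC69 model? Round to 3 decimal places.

0.321

The sequences differ at 6 of 23 sites (1, 3, 10, 14, 19, 22), so p = 6/23 ≈ 0.26087.
d = −(3/4) ln(1 − 4p/3) = −0.75 ln(1 − 0.347827) = −0.75 ln(0.652173)
  = −0.75 × (-0.427445) = 0.320584 substitutions/site.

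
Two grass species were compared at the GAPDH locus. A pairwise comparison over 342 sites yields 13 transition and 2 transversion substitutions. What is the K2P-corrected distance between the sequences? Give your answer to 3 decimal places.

P = 13/342 ≈ 0.038012 and Q = 2/342 ≈ 0.005848.
Under the Kimura two-parameter model, d = −½ ln(1 − 2P − Q) − ¼ ln(1 − 2Q).
1 − 2P − Q = 0.918128, giving −½ ln(0.918128) = 0.042709.
1 − 2Q = 0.988304, giving −¼ ln(0.988304) = 0.002941.
d = 0.042709 + 0.002941 = 0.045650.

0.046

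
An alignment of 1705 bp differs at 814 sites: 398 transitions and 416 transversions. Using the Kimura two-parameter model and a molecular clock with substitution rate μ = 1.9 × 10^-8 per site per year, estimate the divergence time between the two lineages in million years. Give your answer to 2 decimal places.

P = 398/1705 ≈ 0.233431 and Q = 416/1705 ≈ 0.243988.
Under the Kimura two-parameter model, d = −½ ln(1 − 2P − Q) − ¼ ln(1 − 2Q).
1 − 2P − Q = 0.28915, giving −½ ln(0.28915) = 0.620405.
1 − 2Q = 0.512024, giving −¼ ln(0.512024) = 0.167346.
d = 0.620405 + 0.167346 = 0.787751.
Under a molecular clock d = 2μt, so t = d/(2μ) = 0.787751 / (2 × 1.9 × 10^-8) = 20.73 million years.

20.73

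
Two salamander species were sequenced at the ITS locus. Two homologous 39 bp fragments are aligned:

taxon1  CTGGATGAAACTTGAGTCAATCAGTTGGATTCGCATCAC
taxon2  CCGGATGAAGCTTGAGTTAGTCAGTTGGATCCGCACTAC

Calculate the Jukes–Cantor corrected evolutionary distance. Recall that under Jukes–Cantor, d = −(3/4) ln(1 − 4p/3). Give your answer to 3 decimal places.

The sequences differ at 7 of 39 sites (2, 10, 18, 20, 31, 36, 37), so p = 7/39 ≈ 0.179487.
d = −(3/4) ln(1 − 4p/3) = −0.75 ln(1 − 0.239316) = −0.75 ln(0.760684)
  = −0.75 × (-0.273537) = 0.205153 substitutions/site.

0.205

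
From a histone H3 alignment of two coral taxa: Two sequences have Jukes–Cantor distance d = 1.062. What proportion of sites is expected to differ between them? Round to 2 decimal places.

0.57

p = (3/4)(1 − e^(−4d/3)) = 0.75 × (1 − e^(-1.416)) = 0.75 × (1 − 0.242683) = 0.567988.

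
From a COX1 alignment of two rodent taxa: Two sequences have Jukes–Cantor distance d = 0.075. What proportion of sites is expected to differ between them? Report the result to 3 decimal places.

0.071

p = (3/4)(1 − e^(−4d/3)) = 0.75 × (1 − e^(-0.1)) = 0.75 × (1 − 0.904837) = 0.071372.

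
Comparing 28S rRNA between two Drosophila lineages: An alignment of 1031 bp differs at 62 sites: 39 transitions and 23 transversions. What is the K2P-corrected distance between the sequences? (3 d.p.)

0.063

P = 39/1031 ≈ 0.037827 and Q = 23/1031 ≈ 0.022308.
Under the Kimura two-parameter model, d = −½ ln(1 − 2P − Q) − ¼ ln(1 − 2Q).
1 − 2P − Q = 0.902038, giving −½ ln(0.902038) = 0.051549.
1 − 2Q = 0.955384, giving −¼ ln(0.955384) = 0.011410.
d = 0.051549 + 0.011410 = 0.062959.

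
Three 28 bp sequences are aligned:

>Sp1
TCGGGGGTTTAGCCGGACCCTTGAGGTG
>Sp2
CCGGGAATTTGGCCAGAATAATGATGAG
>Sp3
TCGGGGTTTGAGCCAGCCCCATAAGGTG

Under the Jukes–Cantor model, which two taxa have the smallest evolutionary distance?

Sp1 and Sp3

Sp1–Sp2: 11/28 differ, p = 0.393, d = 0.556.
Sp1–Sp3: 6/28 differ, p = 0.214, d = 0.252.
Sp2–Sp3: 12/28 differ, p = 0.429, d = 0.635.
The smallest distance is between Sp1 and Sp3.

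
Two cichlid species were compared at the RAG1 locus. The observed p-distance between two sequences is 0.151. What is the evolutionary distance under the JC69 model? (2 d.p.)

0.17

d = −(3/4) ln(1 − 4p/3) = −0.75 ln(1 − 0.201333) = −0.75 ln(0.798667)
  = −0.75 × (-0.224811) = 0.168608 substitutions/site.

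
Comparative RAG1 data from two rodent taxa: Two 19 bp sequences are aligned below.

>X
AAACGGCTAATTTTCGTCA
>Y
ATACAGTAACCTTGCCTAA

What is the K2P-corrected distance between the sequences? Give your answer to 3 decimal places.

0.749

Of 19 sites, 3 differences are transitions and 6 are transversions, so P = 3/19 ≈ 0.157895 and Q = 6/19 ≈ 0.315789.
Under the Kimura two-parameter model, d = −½ ln(1 − 2P − Q) − ¼ ln(1 − 2Q).
1 − 2P − Q = 0.368421, giving −½ ln(0.368421) = 0.499264.
1 − 2Q = 0.368422, giving −¼ ln(0.368422) = 0.249632.
d = 0.499264 + 0.249632 = 0.748896.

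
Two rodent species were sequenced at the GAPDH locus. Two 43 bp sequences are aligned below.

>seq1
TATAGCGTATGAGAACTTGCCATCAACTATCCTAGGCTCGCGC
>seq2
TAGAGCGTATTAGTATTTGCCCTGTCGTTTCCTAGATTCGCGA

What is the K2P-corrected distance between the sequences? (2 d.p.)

0.39

Of 43 sites, 3 differences are transitions and 10 are transversions, so P = 3/43 ≈ 0.069767 and Q = 10/43 ≈ 0.232558.
Under the Kimura two-parameter model, d = −½ ln(1 − 2P − Q) − ¼ ln(1 − 2Q).
1 − 2P − Q = 0.627908, giving −½ ln(0.627908) = 0.232681.
1 − 2Q = 0.534884, giving −¼ ln(0.534884) = 0.156426.
d = 0.232681 + 0.156426 = 0.389107.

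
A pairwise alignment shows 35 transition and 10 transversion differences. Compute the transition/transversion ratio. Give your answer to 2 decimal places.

R = 35/10 = 3.50.

3.50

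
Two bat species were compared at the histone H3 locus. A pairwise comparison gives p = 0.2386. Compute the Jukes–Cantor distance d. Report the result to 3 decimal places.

d = −(3/4) ln(1 − 4p/3) = −0.75 ln(1 − 0.318133) = −0.75 ln(0.681867)
  = −0.75 × (-0.382921) = 0.287191 substitutions/site.

0.287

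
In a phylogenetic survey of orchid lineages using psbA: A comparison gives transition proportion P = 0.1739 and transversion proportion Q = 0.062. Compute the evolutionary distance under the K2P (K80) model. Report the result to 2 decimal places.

Under the Kimura two-parameter model, d = −½ ln(1 − 2P − Q) − ¼ ln(1 − 2Q).
1 − 2P − Q = 0.5902, giving −½ ln(0.5902) = 0.263647.
1 − 2Q = 0.876, giving −¼ ln(0.876) = 0.033097.
d = 0.263647 + 0.033097 = 0.296744.

0.30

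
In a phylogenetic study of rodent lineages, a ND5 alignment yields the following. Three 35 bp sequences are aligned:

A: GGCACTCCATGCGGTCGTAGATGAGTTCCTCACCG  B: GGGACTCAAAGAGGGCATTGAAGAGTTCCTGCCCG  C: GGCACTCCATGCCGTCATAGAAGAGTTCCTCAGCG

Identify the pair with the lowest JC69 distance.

A–B: 10/35 differ, p = 0.286, d = 0.360.
A–C: 4/35 differ, p = 0.114, d = 0.124.
B–C: 10/35 differ, p = 0.286, d = 0.360.
The smallest distance is between A and C.

A and C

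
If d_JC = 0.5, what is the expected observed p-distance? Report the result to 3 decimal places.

0.365

p = (3/4)(1 − e^(−4d/3)) = 0.75 × (1 − e^(-0.666667)) = 0.75 × (1 − 0.513417) = 0.364937.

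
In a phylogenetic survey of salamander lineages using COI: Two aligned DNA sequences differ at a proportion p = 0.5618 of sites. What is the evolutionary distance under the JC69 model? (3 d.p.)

1.037

d = −(3/4) ln(1 − 4p/3) = −0.75 ln(1 − 0.749067) = −0.75 ln(0.250933)
  = −0.75 × (-1.382569) = 1.036927 substitutions/site.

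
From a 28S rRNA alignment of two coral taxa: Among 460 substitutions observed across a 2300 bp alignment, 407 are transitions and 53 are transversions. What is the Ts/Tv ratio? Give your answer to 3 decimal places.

7.679

R = 407/53 = 7.679245… ≈ 7.679 (to 3 d.p.).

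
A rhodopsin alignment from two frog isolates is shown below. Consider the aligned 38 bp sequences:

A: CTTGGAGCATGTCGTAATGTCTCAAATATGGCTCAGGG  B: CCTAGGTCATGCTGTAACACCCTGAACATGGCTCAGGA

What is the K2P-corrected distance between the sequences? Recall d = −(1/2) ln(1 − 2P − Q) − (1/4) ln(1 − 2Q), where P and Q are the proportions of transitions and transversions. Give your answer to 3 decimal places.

0.633

Of 38 sites, 13 differences are transitions and 1 are transversions, so P = 13/38 ≈ 0.342105 and Q = 1/38 ≈ 0.026316.
Under the Kimura two-parameter model, d = −½ ln(1 − 2P − Q) − ¼ ln(1 − 2Q).
1 − 2P − Q = 0.289474, giving −½ ln(0.289474) = 0.619845.
1 − 2Q = 0.947368, giving −¼ ln(0.947368) = 0.013517.
d = 0.619845 + 0.013517 = 0.633362.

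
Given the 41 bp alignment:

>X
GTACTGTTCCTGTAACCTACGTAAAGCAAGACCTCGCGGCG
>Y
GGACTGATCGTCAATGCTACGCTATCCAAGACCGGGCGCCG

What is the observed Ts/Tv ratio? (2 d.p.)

0.08

Transitions are A↔G and C↔T; transversions are all other mismatches.
Transitions: 1. Transversions: 13.
R = 1/13 = 0.076923… ≈ 0.08 (to 2 d.p.).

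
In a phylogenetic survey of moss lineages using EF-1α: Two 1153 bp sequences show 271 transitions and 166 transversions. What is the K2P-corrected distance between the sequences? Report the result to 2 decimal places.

P = 271/1153 ≈ 0.235039 and Q = 166/1153 ≈ 0.143972.
Under the Kimura two-parameter model, d = −½ ln(1 − 2P − Q) − ¼ ln(1 − 2Q).
1 − 2P − Q = 0.38595, giving −½ ln(0.38595) = 0.476024.
1 − 2Q = 0.712056, giving −¼ ln(0.712056) = 0.084900.
d = 0.476024 + 0.084900 = 0.560924.

0.56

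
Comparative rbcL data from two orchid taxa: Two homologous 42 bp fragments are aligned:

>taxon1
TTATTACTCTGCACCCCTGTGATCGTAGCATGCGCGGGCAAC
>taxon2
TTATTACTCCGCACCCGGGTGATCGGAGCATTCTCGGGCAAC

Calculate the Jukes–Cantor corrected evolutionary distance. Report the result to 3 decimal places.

The sequences differ at 6 of 42 sites (10, 17, 18, 26, 32, 34), so p = 6/42 ≈ 0.142857.
d = −(3/4) ln(1 − 4p/3) = −0.75 ln(1 − 0.190476) = −0.75 ln(0.809524)
  = −0.75 × (-0.211309) = 0.158482 substitutions/site.

0.158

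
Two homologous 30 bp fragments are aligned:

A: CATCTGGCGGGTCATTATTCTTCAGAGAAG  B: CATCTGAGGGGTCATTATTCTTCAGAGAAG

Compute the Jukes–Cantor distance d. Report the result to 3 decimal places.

The sequences differ at 2 of 30 sites (7, 8), so p = 2/30 ≈ 0.066667.
d = −(3/4) ln(1 − 4p/3) = −0.75 ln(1 − 0.088889) = −0.75 ln(0.911111)
  = −0.75 × (-0.093091) = 0.069818 substitutions/site.

0.070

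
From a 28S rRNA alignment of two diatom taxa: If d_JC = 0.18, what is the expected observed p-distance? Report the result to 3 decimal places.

p = (3/4)(1 − e^(−4d/3)) = 0.75 × (1 − e^(-0.24)) = 0.75 × (1 − 0.786628) = 0.160029.

0.160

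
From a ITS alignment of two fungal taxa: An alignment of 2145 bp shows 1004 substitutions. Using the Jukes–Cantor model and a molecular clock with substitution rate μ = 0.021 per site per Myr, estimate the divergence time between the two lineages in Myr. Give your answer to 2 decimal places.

17.47

p = 1004/2145 ≈ 0.468065.
d = −(3/4) ln(1 − 4p/3) = −0.75 ln(1 − 0.624087) = −0.75 ln(0.375913)
  = −0.75 × (-0.978398) = 0.733799 substitutions/site.
Under a molecular clock d = 2μt, so t = d/(2μ) = 0.733799 / (2 × 0.021) = 17.47 Myr.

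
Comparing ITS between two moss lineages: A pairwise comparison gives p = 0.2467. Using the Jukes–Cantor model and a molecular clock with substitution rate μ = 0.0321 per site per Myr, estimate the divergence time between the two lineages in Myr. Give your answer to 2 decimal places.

d = −(3/4) ln(1 − 4p/3) = −0.75 ln(1 − 0.328933) = −0.75 ln(0.671067)
  = −0.75 × (-0.398886) = 0.299165 substitutions/site.
Under a molecular clock d = 2μt, so t = d/(2μ) = 0.299165 / (2 × 0.0321) = 4.66 Myr.

4.66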